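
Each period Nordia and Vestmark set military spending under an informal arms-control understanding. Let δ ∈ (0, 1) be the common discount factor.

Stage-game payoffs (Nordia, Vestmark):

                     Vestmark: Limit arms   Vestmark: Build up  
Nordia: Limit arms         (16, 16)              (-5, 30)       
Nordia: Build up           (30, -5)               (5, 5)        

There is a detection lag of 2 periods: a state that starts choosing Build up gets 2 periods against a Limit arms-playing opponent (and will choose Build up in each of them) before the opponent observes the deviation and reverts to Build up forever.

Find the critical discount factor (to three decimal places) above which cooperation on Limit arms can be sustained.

0.748

The best deviation is to choose Build up for all 2 undetected periods, earning 30 each, then 5 forever once detected.
Deviation value: 30(1−δ^2)/(1−δ) + 5δ^2/(1−δ); cooperation value: 16/(1−δ).
IC: 16 ≥ 30(1−δ^2) + 5δ^2 = 30 − 25δ^2.
So δ^2 ≥ 14/25, giving δ ≥ (14/25)^(1/2) ≈ 0.748.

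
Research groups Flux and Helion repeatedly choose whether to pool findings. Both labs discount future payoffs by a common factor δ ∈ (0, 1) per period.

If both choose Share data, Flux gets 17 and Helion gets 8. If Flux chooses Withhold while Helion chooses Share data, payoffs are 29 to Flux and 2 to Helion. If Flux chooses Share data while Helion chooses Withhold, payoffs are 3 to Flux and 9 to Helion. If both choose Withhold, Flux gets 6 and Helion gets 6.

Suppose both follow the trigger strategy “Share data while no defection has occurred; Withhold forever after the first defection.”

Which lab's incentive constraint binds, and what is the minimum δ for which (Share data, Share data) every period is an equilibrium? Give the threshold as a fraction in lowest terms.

Flux: cooperation gives 17 each period; deviation gives 29 once then 6 forever.
  17/(1−δ) ≥ 29 + 6δ/(1−δ) ⇒ δ ≥ 12/23.
Helion: cooperation gives 8 each period; deviation gives 9 once then 6 forever.
  δ ≥ 1/3.
Both must hold, so the binding constraint is Flux's: δ ≥ 12/23.

Flux; δ ≥ 12/23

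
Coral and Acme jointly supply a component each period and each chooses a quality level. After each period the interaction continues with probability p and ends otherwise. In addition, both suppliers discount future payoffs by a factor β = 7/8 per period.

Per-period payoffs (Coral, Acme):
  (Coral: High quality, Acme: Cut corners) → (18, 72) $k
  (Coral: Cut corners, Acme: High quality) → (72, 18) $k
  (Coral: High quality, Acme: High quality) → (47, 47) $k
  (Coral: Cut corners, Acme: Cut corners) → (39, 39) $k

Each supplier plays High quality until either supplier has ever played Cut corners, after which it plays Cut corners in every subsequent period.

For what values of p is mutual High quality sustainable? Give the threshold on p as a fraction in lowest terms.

Expected continuation weight on next period's payoff is β·p = 7/8·p, which plays the role of the discount factor.
Cooperation requires 7/8·p ≥ (72−47)/(72−39) = 25/33, hence p ≥ 200/231.

200/231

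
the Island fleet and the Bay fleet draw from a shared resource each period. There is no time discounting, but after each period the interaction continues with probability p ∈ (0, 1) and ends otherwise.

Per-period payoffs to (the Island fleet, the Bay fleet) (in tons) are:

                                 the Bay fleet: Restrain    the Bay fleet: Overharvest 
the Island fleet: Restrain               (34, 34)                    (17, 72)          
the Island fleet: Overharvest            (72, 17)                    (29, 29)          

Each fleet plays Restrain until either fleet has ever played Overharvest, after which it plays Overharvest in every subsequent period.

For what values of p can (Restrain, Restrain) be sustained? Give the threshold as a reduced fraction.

38/43

With no time discounting, the continuation probability p plays the role of the discount factor.
Grim-trigger IC: 34/(1−p) ≥ 72 + 29p/(1−p) ⇒ p ≥ (72−34)/(72−29) = 38/43.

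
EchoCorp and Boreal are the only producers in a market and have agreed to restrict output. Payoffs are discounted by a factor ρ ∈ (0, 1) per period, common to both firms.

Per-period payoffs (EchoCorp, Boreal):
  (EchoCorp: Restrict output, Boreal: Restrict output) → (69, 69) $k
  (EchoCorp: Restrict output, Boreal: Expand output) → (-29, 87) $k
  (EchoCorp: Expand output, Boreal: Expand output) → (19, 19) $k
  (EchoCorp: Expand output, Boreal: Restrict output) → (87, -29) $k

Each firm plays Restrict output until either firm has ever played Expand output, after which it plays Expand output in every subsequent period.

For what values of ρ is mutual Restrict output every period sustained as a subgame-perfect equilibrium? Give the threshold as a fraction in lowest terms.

9/34

One-period gain from deviating is 87 − 69 = 18. The loss is 69 − 19 = 50 in every subsequent period, with present value 50·ρ/(1−ρ).
Deviation is unprofitable when 50·ρ/(1−ρ) ≥ 18, i.e. ρ/(1−ρ) ≥ 9/25.
Equivalently ρ ≥ 18/(18+50) = 9/34.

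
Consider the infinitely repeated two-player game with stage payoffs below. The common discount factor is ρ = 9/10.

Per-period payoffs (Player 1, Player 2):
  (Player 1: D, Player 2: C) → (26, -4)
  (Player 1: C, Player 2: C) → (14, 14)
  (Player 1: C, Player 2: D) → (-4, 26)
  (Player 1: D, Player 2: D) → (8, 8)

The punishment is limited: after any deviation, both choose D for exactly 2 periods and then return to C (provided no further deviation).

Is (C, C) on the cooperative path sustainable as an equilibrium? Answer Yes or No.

A one-shot deviation gives 26 now, then 8 for 2 periods, then back to 14.
Gain from deviating: (26−14) today; loss: (14−8) in each of the next 2 periods.
No-deviation condition: (14−8)(ρ+…+ρ^2) ≥ 26−14, i.e. ρ+…+ρ^2 ≥ 2.
At ρ = 9/10: ρ+…+ρ^2 = 1.7100 < 2.0000.
So cooperation is not sustainable.

No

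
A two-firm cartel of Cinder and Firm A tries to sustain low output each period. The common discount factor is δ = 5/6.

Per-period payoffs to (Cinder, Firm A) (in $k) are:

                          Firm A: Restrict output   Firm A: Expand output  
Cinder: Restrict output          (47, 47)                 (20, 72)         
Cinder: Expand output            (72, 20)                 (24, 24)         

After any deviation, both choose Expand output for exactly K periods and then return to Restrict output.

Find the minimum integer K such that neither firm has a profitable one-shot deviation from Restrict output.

IC: δ(1−δ^K)/(1−δ) ≥ (72−47)/(47−24) = 25/23.
With δ = 5/6: need 1 − δ^K ≥ 25/23·(1−5/6)/(5/6), i.e. δ^K ≤ 0.7826.
Since (5/6)^1 = 0.8333 and (5/6)^2 = 0.6944, the smallest such K is 2.

2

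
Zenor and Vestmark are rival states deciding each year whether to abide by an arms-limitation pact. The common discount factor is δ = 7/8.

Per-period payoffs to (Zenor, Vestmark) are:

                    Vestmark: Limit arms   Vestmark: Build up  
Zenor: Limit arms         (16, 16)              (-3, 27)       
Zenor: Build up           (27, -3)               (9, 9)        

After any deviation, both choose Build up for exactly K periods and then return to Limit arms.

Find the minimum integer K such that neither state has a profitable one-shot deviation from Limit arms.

No profitable deviation requires (16−9)(δ+…+δ^K) ≥ 27−16, i.e. δ+…+δ^K ≥ 11/7 ≈ 1.5714.
With δ = 7/8, the partial sums are K=1: 0.8750, K=2: 1.6406.
K = 2 is the first length at which the sum reaches 1.5714.

2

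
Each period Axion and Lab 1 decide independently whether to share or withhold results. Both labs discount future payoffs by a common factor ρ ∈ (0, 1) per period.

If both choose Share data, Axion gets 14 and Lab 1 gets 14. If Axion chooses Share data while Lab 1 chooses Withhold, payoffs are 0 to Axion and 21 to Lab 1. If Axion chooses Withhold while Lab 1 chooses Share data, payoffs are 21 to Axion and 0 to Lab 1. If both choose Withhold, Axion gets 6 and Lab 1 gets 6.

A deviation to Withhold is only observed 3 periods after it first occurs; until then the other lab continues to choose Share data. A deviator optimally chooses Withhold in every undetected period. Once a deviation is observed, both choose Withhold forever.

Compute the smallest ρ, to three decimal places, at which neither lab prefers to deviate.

0.776

A deviator earns 21 for 3 periods, then 6 forever; cooperating earns 14 forever. Multiplying the IC by (1−ρ):
14 ≥ 21(1−ρ^3) + 6ρ^3, so 15·ρ^3 ≥ 7 and ρ^3 ≥ 7/15.
ρ ≥ (7/15)^(1/3) ≈ 0.776.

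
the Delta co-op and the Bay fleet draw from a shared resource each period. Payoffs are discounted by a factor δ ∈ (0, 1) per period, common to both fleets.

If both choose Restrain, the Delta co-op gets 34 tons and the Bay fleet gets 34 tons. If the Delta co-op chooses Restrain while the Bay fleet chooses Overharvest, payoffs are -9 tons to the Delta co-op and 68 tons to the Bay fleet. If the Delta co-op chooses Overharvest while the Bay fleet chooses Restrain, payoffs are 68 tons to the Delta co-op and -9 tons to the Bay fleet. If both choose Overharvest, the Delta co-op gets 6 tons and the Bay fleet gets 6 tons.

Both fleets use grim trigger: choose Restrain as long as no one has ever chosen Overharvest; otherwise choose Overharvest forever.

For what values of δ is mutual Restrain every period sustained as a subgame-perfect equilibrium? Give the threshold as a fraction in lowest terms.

17/31

One-period gain from deviating is 68 − 34 = 34. The loss is 34 − 6 = 28 in every subsequent period, with present value 28·δ/(1−δ).
Deviation is unprofitable when 28·δ/(1−δ) ≥ 34, i.e. δ/(1−δ) ≥ 17/14.
Equivalently δ ≥ 34/(34+28) = 17/31.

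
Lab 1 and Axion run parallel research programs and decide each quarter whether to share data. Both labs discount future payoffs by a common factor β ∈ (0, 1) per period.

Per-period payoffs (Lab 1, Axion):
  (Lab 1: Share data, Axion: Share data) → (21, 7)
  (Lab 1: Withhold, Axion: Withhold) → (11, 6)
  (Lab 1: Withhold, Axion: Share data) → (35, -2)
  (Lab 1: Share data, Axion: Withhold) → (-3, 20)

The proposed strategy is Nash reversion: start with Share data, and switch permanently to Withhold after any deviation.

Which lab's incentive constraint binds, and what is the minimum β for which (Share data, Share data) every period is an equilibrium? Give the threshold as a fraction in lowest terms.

Axion; β ≥ 13/14

For Lab 1: deviation gain 35−21 = 14, per-period punishment loss 21−11 = 10. IC gives β ≥ 14/24 = 7/12.
For Axion: gain 13, loss 1 per period, so β ≥ 13/14.
The tighter constraint is Axion's, so cooperation needs β ≥ 13/14.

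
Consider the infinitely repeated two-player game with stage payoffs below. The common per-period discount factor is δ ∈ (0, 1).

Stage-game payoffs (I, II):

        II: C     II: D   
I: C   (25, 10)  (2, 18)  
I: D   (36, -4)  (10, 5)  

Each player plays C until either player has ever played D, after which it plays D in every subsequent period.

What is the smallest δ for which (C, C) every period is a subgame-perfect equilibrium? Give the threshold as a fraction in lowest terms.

I's threshold: (36−25)/(36−10) = 11/26.
II's threshold: (18−10)/(18−5) = 8/13.
11/26 < 8/13, so II binds and δ* = 8/13.

8/13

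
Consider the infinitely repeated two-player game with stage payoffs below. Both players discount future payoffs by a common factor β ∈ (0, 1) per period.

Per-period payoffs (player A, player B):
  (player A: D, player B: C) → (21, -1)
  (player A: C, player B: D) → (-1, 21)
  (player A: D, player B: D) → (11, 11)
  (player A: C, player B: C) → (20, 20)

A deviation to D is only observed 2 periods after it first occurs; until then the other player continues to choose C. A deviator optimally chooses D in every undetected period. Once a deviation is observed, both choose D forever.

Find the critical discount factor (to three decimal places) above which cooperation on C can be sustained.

0.316

A deviator earns 21 for 2 periods, then 11 forever; cooperating earns 20 forever. Multiplying the IC by (1−β):
20 ≥ 21(1−β^2) + 11β^2, so 10·β^2 ≥ 1 and β^2 ≥ 1/10.
β ≥ (1/10)^(1/2) ≈ 0.316.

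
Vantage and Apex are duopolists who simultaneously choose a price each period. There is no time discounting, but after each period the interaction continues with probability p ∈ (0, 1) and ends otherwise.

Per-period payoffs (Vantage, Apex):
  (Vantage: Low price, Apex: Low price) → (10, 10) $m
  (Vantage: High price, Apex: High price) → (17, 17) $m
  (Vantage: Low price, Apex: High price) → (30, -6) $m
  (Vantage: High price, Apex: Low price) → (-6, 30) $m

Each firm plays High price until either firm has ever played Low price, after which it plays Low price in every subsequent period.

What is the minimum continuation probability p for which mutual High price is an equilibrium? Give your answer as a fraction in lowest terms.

With no time discounting, the continuation probability p plays the role of the discount factor.
Grim-trigger IC: 17/(1−p) ≥ 30 + 10p/(1−p) ⇒ p ≥ (30−17)/(30−10) = 13/20.

13/20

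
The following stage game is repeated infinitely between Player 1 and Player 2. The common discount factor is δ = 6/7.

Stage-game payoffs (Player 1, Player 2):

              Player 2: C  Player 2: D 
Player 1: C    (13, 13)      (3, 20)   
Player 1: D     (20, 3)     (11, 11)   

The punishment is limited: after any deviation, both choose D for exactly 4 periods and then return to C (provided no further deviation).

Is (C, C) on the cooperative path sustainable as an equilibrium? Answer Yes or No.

No

A one-shot deviation gives 20 now, then 11 for 4 periods, then back to 13.
Gain from deviating: (20−13) today; loss: (13−11) in each of the next 4 periods.
No-deviation condition: (13−11)(δ+…+δ^4) ≥ 20−13, i.e. δ+…+δ^4 ≥ 7/2.
At δ = 6/7: δ+…+δ^4 = 2.7613 < 3.5000.
So cooperation is not sustainable.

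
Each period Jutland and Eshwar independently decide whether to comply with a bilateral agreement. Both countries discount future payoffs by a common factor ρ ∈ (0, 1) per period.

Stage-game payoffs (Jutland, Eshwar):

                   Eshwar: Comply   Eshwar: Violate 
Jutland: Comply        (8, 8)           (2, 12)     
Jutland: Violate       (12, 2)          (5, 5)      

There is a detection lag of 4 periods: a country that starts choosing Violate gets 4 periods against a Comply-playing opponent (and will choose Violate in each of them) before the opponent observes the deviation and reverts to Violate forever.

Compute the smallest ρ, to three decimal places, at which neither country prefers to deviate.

Deviating for the 4 undetected periods gains 12−8 = 4 per period over cooperation, then loses 8−5 = 3 per period forever once punishment starts.
Gain: 4(1 + ρ + … + ρ^3); loss: 3·ρ^4/(1−ρ).
No profitable deviation ⇔ 4(1−ρ^4) ≤ 3·ρ^4, i.e. ρ^4 ≥ 4/(4+3) = 4/7.
Hence ρ ≥ (4/7)^(1/4) ≈ 0.869.

0.869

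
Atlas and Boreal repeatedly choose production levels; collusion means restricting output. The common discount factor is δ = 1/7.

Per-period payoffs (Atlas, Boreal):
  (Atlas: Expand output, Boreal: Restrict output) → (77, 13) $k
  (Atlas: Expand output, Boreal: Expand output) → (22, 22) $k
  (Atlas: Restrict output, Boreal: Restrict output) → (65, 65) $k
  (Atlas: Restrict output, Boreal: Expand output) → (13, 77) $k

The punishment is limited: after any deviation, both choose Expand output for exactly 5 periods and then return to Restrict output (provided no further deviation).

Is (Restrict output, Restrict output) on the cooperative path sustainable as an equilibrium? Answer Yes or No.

No

Comparing payoff streams over the 6 periods until play realigns: cooperate → 65(1+δ+…+δ^5); deviate → 77 + 22(δ+…+δ^5).
Cooperation is sustained iff (65−22)(δ+…+δ^5) ≥ 77−65.
δ+…+δ^5 = 1/7·(1−(1/7)^5)/(1−1/7) = 0.1667, and (77−65)/(65−22) = 0.2791.
0.1667 < 0.2791, so cooperation is not sustainable.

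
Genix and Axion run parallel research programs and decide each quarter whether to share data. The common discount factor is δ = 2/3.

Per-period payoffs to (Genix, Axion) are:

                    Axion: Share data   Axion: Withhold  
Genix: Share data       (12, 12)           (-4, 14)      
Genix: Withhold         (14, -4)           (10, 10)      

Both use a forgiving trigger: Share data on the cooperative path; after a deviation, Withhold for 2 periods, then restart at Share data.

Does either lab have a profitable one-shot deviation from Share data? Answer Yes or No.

Comparing payoff streams over the 3 periods until play realigns: cooperate → 12(1+δ+…+δ^2); deviate → 14 + 10(δ+…+δ^2).
Cooperation is sustained iff (12−10)(δ+…+δ^2) ≥ 14−12.
δ+…+δ^2 = 2/3·(1−(2/3)^2)/(1−2/3) = 1.1111, and (14−12)/(12−10) = 1.0000.
1.1111 ≥ 1.0000, so cooperation is sustainable.

No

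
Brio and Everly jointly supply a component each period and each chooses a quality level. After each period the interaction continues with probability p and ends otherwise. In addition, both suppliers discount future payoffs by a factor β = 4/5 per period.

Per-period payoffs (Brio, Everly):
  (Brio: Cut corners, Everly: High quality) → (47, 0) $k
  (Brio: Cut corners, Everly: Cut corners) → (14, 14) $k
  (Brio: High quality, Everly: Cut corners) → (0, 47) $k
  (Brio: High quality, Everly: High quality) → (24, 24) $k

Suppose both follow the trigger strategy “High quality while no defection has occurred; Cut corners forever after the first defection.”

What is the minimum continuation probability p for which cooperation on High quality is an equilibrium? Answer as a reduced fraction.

115/132

Expected continuation weight on next period's payoff is β·p = 4/5·p, which plays the role of the discount factor.
Cooperation requires 4/5·p ≥ (47−24)/(47−14) = 23/33, hence p ≥ 115/132.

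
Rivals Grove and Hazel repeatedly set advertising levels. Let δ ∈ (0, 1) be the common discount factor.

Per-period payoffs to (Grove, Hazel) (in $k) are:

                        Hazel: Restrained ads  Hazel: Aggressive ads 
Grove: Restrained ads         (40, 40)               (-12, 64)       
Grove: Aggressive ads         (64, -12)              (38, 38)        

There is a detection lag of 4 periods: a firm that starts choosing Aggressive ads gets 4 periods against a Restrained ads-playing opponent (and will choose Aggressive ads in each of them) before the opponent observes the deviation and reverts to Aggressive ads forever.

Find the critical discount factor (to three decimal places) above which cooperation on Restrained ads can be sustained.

0.980

The best deviation is to choose Aggressive ads for all 4 undetected periods, earning 64 each, then 38 forever once detected.
Deviation value: 64(1−δ^4)/(1−δ) + 38δ^4/(1−δ); cooperation value: 40/(1−δ).
IC: 40 ≥ 64(1−δ^4) + 38δ^4 = 64 − 26δ^4.
So δ^4 ≥ 24/26 = 12/13, giving δ ≥ (12/13)^(1/4) ≈ 0.980.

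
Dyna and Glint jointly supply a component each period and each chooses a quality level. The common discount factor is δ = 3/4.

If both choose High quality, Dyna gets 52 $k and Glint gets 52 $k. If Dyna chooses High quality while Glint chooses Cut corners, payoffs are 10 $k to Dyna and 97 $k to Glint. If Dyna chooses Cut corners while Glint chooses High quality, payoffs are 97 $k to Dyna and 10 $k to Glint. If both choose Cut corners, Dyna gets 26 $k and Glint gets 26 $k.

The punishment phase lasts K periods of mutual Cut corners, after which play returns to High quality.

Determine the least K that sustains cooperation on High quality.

Need Σ_{k=1}^{K} δ^k ≥ (97−52)/(52−26) = 1.7308 at δ = 3/4.
At K = 2 the sum is 1.3125 < 1.7308; at K = 3 it is 1.7344 ≥ 1.7308.
So the minimum punishment length is K = 3.

3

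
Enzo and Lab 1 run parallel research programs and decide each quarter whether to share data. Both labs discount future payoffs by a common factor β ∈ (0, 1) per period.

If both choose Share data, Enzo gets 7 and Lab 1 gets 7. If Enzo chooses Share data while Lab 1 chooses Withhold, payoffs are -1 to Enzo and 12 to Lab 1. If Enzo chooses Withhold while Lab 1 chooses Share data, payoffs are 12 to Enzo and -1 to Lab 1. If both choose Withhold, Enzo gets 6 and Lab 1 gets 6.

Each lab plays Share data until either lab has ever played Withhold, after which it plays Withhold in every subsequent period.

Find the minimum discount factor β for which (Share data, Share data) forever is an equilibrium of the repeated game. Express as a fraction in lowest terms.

One-period gain from deviating is 12 − 7 = 5. The loss is 7 − 6 = 1 in every subsequent period, with present value 1·β/(1−β).
Deviation is unprofitable when 1·β/(1−β) ≥ 5, i.e. β/(1−β) ≥ 5.
Equivalently β ≥ 5/(5+1) = 5/6.

5/6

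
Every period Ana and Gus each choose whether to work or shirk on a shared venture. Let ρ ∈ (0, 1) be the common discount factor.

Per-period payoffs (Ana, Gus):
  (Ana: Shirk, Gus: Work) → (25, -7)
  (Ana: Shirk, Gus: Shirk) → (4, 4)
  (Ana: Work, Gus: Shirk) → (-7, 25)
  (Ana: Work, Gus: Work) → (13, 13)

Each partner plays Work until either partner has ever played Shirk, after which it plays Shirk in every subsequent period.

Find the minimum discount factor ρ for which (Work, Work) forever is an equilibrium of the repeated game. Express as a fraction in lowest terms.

4/7

Cooperation forever yields 13 each period: 13/(1−ρ).
Deviating yields 25 once, then 4 forever: 25 + 4ρ/(1−ρ).
No profitable deviation requires 13/(1−ρ) ≥ 25 + 4ρ/(1−ρ).
Multiplying by (1−ρ): 13 ≥ 25(1−ρ) + 4ρ = 25 − 21ρ.
So 21ρ ≥ 12, i.e. ρ ≥ 12/21 = 4/7.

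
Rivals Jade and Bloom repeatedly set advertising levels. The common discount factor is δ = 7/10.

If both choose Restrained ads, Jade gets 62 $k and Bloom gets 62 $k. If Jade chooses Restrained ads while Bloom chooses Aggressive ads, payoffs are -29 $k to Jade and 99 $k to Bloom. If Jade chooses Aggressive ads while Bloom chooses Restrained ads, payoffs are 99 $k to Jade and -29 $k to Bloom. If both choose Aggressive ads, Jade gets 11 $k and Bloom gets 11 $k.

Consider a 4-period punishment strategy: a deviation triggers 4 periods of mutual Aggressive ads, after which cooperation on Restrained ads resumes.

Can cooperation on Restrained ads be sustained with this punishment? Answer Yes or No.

Comparing payoff streams over the 5 periods until play realigns: cooperate → 62(1+δ+…+δ^4); deviate → 99 + 11(δ+…+δ^4).
Cooperation is sustained iff (62−11)(δ+…+δ^4) ≥ 99−62.
δ+…+δ^4 = 7/10·(1−(7/10)^4)/(1−7/10) = 1.7731, and (99−62)/(62−11) = 0.7255.
1.7731 ≥ 0.7255, so cooperation is sustainable.

Yes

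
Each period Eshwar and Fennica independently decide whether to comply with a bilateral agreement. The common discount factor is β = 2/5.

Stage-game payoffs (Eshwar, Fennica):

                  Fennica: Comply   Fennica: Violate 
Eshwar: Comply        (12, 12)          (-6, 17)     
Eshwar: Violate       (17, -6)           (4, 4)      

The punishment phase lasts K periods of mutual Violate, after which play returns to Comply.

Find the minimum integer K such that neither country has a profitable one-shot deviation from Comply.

4

No profitable deviation requires (12−4)(β+…+β^K) ≥ 17−12, i.e. β+…+β^K ≥ 5/8 ≈ 0.6250.
With β = 2/5, the partial sums are K=1: 0.4000, K=2: 0.5600, K=3: 0.6240, K=4: 0.6496.
K = 4 is the first length at which the sum reaches 0.6250.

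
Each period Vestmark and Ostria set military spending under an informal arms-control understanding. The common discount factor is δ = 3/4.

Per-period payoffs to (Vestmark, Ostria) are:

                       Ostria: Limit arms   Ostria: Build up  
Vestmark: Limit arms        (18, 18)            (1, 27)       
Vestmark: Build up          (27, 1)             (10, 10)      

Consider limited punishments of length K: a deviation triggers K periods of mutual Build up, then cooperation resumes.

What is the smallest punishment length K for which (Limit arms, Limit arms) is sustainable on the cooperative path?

2

Need Σ_{k=1}^{K} δ^k ≥ (27−18)/(18−10) = 1.1250 at δ = 3/4.
At K = 1 the sum is 0.7500 < 1.1250; at K = 2 it is 1.3125 ≥ 1.1250.
So the minimum punishment length is K = 2.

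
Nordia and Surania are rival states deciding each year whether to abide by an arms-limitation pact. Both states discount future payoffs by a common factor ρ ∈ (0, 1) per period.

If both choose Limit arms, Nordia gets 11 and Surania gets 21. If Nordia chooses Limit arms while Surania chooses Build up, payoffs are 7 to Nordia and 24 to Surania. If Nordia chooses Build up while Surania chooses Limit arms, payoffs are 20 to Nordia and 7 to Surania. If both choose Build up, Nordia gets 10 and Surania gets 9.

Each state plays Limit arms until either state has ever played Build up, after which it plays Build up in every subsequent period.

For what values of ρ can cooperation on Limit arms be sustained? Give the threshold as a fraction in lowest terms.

9/10

For Nordia: deviation gain 20−11 = 9, per-period punishment loss 11−10 = 1. IC gives ρ ≥ 9/10.
For Surania: gain 3, loss 12 per period, so ρ ≥ 3/15 = 1/5.
The tighter constraint is Nordia's, so cooperation needs ρ ≥ 9/10.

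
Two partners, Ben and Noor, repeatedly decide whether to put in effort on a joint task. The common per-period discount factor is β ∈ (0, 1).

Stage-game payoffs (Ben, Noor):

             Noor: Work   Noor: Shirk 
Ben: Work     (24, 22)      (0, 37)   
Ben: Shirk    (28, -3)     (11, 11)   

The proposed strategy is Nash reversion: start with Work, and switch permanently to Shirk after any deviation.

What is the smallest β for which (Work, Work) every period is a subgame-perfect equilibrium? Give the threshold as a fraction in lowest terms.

Ben's threshold: (28−24)/(28−11) = 4/17.
Noor's threshold: (37−22)/(37−11) = 15/26.
4/17 < 15/26, so Noor binds and β* = 15/26.

15/26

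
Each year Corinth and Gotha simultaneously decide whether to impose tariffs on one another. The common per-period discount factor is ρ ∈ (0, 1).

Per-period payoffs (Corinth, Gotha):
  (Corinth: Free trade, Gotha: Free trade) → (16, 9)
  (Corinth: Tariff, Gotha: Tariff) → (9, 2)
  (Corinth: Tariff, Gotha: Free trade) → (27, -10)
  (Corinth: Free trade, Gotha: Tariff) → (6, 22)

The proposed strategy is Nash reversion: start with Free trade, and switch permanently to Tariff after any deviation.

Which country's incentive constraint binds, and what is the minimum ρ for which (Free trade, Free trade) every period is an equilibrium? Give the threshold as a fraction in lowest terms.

Corinth: cooperation gives 16 each period; deviation gives 27 once then 9 forever.
  16/(1−ρ) ≥ 27 + 9ρ/(1−ρ) ⇒ ρ ≥ 11/18.
Gotha: cooperation gives 9 each period; deviation gives 22 once then 2 forever.
  ρ ≥ 13/20.
Both must hold, so the binding constraint is Gotha's: ρ ≥ 13/20.

Gotha; ρ ≥ 13/20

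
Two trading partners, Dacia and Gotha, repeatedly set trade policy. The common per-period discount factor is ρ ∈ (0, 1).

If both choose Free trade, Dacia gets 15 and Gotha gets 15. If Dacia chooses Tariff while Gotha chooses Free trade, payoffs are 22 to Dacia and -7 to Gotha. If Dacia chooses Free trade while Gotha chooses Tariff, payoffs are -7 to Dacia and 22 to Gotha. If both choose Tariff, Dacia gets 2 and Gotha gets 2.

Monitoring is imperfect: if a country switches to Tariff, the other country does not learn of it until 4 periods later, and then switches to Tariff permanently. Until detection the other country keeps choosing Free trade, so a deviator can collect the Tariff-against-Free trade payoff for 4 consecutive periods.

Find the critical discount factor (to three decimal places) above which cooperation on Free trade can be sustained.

0.769

The best deviation is to choose Tariff for all 4 undetected periods, earning 22 each, then 2 forever once detected.
Deviation value: 22(1−ρ^4)/(1−ρ) + 2ρ^4/(1−ρ); cooperation value: 15/(1−ρ).
IC: 15 ≥ 22(1−ρ^4) + 2ρ^4 = 22 − 20ρ^4.
So ρ^4 ≥ 7/20, giving ρ ≥ (7/20)^(1/4) ≈ 0.769.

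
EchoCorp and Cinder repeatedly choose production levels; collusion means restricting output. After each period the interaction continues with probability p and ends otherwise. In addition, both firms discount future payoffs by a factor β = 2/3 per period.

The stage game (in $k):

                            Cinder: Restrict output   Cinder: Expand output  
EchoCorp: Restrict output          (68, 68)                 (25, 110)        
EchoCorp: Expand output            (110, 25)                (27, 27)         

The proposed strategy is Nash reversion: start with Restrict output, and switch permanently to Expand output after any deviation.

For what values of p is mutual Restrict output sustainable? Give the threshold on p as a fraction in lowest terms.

With continuation probability p and discount β, the effective per-period discount factor is βp.
Grim-trigger IC: βp ≥ (110−68)/(110−27) = 42/83.
So p ≥ (42/83)/(2/3) = 63/83.

63/83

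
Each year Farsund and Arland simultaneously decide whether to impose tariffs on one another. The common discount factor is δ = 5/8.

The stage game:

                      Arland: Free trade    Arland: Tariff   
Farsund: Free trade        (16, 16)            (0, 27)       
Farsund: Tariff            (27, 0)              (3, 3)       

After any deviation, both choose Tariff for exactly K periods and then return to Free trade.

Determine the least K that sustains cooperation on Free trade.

Need Σ_{k=1}^{K} δ^k ≥ (27−16)/(16−3) = 0.8462 at δ = 5/8.
At K = 1 the sum is 0.6250 < 0.8462; at K = 2 it is 1.0156 ≥ 0.8462.
So the minimum punishment length is K = 2.

2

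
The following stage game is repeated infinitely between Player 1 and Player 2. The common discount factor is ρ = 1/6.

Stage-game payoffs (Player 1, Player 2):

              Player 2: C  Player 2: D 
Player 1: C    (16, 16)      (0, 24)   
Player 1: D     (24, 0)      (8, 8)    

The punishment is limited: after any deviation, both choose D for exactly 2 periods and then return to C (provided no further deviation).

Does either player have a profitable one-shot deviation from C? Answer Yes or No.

Yes

Comparing payoff streams over the 3 periods until play realigns: cooperate → 16(1+ρ+…+ρ^2); deviate → 24 + 8(ρ+…+ρ^2).
Cooperation is sustained iff (16−8)(ρ+…+ρ^2) ≥ 24−16.
ρ+…+ρ^2 = 1/6·(1−(1/6)^2)/(1−1/6) = 0.1944, and (24−16)/(16−8) = 1.0000.
0.1944 < 1.0000, so cooperation is not sustainable.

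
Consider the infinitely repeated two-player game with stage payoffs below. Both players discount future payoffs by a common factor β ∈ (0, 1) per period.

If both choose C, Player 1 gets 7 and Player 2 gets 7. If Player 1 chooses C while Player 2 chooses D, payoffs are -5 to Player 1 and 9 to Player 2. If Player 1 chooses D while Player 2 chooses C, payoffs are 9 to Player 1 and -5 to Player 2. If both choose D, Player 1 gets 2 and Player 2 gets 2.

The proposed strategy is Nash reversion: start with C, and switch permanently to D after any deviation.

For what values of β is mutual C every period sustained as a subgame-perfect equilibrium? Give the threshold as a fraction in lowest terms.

2/7

7/(1−β) ≥ 9 + 2β/(1−β)
7 ≥ 9 − 7β
β ≥ 2/7.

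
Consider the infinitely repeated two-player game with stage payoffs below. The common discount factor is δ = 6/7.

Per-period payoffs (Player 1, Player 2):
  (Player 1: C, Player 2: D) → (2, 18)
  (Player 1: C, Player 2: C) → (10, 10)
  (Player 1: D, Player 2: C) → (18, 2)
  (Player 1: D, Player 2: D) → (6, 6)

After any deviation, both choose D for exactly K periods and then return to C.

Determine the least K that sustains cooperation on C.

Need Σ_{k=1}^{K} δ^k ≥ (18−10)/(10−6) = 2.0000 at δ = 6/7.
At K = 2 the sum is 1.5918 < 2.0000; at K = 3 it is 2.2216 ≥ 2.0000.
So the minimum punishment length is K = 3.

3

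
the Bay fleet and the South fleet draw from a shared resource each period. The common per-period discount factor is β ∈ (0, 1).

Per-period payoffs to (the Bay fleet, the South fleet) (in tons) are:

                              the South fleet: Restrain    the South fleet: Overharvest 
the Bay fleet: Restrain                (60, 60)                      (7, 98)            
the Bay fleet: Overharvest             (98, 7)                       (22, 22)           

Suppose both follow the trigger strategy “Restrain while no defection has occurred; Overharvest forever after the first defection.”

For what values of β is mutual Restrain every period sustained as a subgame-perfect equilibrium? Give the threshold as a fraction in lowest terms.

Under grim trigger the critical discount factor is (T−C)/(T−P) with T = 98, C = 60, P = 22.
β* = (98−60)/(98−22) = 38/76 = 1/2.

1/2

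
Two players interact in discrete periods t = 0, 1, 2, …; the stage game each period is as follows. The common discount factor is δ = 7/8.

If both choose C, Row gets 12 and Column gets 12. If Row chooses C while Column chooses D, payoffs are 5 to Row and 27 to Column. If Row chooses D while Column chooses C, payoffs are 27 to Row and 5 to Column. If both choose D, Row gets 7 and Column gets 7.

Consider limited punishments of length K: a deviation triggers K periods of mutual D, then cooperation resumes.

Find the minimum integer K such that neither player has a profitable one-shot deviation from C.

5

Need Σ_{k=1}^{K} δ^k ≥ (27−12)/(12−7) = 3.0000 at δ = 7/8.
At K = 4 the sum is 2.8967 < 3.0000; at K = 5 it is 3.4096 ≥ 3.0000.
So the minimum punishment length is K = 5.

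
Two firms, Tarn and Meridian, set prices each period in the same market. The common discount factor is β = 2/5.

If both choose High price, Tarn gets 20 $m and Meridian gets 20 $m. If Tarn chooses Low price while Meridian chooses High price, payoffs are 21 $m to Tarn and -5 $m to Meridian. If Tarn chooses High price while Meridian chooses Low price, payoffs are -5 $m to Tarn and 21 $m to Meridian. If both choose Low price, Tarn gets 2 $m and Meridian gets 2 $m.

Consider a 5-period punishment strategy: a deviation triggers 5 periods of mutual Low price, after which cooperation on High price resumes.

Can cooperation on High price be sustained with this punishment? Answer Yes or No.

A one-shot deviation gives 21 now, then 2 for 5 periods, then back to 20.
Gain from deviating: (21−20) today; loss: (20−2) in each of the next 5 periods.
No-deviation condition: (20−2)(β+…+β^5) ≥ 21−20, i.e. β+…+β^5 ≥ 1/18.
At β = 2/5: β+…+β^5 = 0.6598 ≥ 0.0556.
So cooperation is sustainable.

Yes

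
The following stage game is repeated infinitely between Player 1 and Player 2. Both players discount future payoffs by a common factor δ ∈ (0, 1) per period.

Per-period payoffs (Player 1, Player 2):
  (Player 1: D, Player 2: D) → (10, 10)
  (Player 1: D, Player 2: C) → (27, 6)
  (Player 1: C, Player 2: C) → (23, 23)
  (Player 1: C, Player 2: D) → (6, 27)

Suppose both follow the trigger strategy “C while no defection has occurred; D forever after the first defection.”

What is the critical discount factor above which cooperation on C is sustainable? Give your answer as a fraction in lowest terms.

Cooperation forever yields 23 each period: 23/(1−δ).
Deviating yields 27 once, then 10 forever: 27 + 10δ/(1−δ).
No profitable deviation requires 23/(1−δ) ≥ 27 + 10δ/(1−δ).
Multiplying by (1−δ): 23 ≥ 27(1−δ) + 10δ = 27 − 17δ.
So 17δ ≥ 4, i.e. δ ≥ 4/17.

4/17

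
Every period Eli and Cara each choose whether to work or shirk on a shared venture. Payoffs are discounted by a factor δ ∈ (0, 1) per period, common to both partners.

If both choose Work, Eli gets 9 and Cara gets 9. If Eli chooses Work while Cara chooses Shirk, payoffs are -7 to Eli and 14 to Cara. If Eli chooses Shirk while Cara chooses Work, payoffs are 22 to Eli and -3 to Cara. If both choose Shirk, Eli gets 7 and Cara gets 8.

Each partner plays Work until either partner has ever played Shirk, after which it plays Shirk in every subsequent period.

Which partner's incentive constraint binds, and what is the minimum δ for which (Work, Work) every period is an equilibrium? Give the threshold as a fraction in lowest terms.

Eli; δ ≥ 13/15

Eli's threshold: (22−9)/(22−7) = 13/15.
Cara's threshold: (14−9)/(14−8) = 5/6.
13/15 > 5/6, so Eli binds and δ* = 13/15.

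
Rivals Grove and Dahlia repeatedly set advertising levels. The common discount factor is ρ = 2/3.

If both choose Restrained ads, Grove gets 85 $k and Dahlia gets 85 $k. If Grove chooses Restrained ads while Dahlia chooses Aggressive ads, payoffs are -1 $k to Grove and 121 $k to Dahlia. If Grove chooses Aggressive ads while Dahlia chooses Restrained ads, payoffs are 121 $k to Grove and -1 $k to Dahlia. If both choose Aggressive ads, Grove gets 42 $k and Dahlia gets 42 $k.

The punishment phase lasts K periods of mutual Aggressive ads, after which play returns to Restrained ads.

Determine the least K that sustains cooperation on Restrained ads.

Need Σ_{k=1}^{K} ρ^k ≥ (121−85)/(85−42) = 0.8372 at ρ = 2/3.
At K = 1 the sum is 0.6667 < 0.8372; at K = 2 it is 1.1111 ≥ 0.8372.
So the minimum punishment length is K = 2.

2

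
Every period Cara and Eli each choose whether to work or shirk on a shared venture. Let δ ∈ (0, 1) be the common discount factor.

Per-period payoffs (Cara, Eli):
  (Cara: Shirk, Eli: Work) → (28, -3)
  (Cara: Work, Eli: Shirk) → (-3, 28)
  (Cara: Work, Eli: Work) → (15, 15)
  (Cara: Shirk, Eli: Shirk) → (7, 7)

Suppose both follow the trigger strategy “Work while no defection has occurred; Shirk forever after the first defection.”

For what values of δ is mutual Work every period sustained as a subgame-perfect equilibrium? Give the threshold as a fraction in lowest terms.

13/21

One-period gain from deviating is 28 − 15 = 13. The loss is 15 − 7 = 8 in every subsequent period, with present value 8·δ/(1−δ).
Deviation is unprofitable when 8·δ/(1−δ) ≥ 13, i.e. δ/(1−δ) ≥ 13/8.
Equivalently δ ≥ 13/(13+8) = 13/21.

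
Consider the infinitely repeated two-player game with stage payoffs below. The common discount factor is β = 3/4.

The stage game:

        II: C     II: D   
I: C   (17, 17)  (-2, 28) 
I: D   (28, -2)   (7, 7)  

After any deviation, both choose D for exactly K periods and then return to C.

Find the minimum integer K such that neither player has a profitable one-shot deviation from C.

No profitable deviation requires (17−7)(β+…+β^K) ≥ 28−17, i.e. β+…+β^K ≥ 11/10 ≈ 1.1000.
With β = 3/4, the partial sums are K=1: 0.7500, K=2: 1.3125.
K = 2 is the first length at which the sum reaches 1.1000.

2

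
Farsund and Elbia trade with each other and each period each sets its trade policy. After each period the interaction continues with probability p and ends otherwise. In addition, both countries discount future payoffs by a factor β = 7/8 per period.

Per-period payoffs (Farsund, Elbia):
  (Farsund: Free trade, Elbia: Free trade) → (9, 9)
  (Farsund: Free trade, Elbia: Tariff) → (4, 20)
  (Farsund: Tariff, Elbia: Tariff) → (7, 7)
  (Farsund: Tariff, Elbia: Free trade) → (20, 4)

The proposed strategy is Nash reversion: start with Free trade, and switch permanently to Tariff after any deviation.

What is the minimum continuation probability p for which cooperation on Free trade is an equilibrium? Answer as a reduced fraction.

With continuation probability p and discount β, the effective per-period discount factor is βp.
Grim-trigger IC: βp ≥ (20−9)/(20−7) = 11/13.
So p ≥ (11/13)/(7/8) = 88/91.

88/91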